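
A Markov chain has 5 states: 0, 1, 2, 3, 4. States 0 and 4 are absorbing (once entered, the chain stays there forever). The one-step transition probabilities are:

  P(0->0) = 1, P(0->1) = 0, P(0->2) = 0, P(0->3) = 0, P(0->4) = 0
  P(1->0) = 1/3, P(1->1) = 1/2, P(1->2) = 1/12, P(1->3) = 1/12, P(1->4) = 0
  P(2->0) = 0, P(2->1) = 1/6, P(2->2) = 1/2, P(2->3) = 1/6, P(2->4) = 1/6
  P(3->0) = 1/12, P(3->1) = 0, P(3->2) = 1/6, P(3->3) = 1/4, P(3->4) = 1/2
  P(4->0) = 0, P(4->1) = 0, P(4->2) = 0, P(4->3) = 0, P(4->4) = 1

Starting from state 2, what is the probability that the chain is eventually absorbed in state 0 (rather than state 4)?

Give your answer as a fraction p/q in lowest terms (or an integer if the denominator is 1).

Answer: 43/139

Derivation:
Let a_i = P(absorbed in 0 | start in state i).
Boundary conditions: a_0 = 1, a_4 = 0.
For each transient state i, a_i = sum_j P(i->j) * a_j:
  a_1 = 1/3*a_0 + 1/2*a_1 + 1/12*a_2 + 1/12*a_3 + 0*a_4
  a_2 = 0*a_0 + 1/6*a_1 + 1/2*a_2 + 1/6*a_3 + 1/6*a_4
  a_3 = 1/12*a_0 + 0*a_1 + 1/6*a_2 + 1/4*a_3 + 1/2*a_4

Substituting a_0 = 1 and a_4 = 0, rearrange to (I - Q) a = r where r[i] = P(i -> 0):
  [1/2, -1/12, -1/12] . (a_1, a_2, a_3) = 1/3
  [-1/6, 1/2, -1/6] . (a_1, a_2, a_3) = 0
  [0, -1/6, 3/4] . (a_1, a_2, a_3) = 1/12

Solving yields:
  a_1 = 104/139
  a_2 = 43/139
  a_3 = 25/139

Starting state is 2, so the absorption probability is a_2 = 43/139.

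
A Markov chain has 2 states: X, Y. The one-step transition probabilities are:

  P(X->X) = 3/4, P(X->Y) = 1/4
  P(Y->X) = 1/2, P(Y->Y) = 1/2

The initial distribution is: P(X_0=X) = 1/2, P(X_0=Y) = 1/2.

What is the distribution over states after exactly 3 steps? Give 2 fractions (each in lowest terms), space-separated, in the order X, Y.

Answer: 85/128 43/128

Derivation:
Propagating the distribution step by step (d_{t+1} = d_t * P):
d_0 = (X=1/2, Y=1/2)
  d_1[X] = 1/2*3/4 + 1/2*1/2 = 5/8
  d_1[Y] = 1/2*1/4 + 1/2*1/2 = 3/8
d_1 = (X=5/8, Y=3/8)
  d_2[X] = 5/8*3/4 + 3/8*1/2 = 21/32
  d_2[Y] = 5/8*1/4 + 3/8*1/2 = 11/32
d_2 = (X=21/32, Y=11/32)
  d_3[X] = 21/32*3/4 + 11/32*1/2 = 85/128
  d_3[Y] = 21/32*1/4 + 11/32*1/2 = 43/128
d_3 = (X=85/128, Y=43/128)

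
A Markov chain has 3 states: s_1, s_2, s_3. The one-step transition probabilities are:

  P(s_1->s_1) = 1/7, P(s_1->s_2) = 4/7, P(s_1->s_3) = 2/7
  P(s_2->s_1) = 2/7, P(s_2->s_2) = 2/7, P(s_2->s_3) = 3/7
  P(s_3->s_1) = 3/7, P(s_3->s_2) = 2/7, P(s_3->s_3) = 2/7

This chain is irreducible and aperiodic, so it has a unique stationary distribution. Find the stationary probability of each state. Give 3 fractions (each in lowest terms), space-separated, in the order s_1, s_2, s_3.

Answer: 19/65 24/65 22/65

Derivation:
The stationary distribution satisfies pi = pi * P, i.e.:
  pi_s_1 = 1/7*pi_s_1 + 2/7*pi_s_2 + 3/7*pi_s_3
  pi_s_2 = 4/7*pi_s_1 + 2/7*pi_s_2 + 2/7*pi_s_3
  pi_s_3 = 2/7*pi_s_1 + 3/7*pi_s_2 + 2/7*pi_s_3
with normalization: pi_s_1 + pi_s_2 + pi_s_3 = 1.

Using the first 2 balance equations plus normalization, the linear system A*pi = b is:
  [-6/7, 2/7, 3/7] . pi = 0
  [4/7, -5/7, 2/7] . pi = 0
  [1, 1, 1] . pi = 1

Solving yields:
  pi_s_1 = 19/65
  pi_s_2 = 24/65
  pi_s_3 = 22/65

Verification (pi * P):
  19/65*1/7 + 24/65*2/7 + 22/65*3/7 = 19/65 = pi_s_1  (ok)
  19/65*4/7 + 24/65*2/7 + 22/65*2/7 = 24/65 = pi_s_2  (ok)
  19/65*2/7 + 24/65*3/7 + 22/65*2/7 = 22/65 = pi_s_3  (ok)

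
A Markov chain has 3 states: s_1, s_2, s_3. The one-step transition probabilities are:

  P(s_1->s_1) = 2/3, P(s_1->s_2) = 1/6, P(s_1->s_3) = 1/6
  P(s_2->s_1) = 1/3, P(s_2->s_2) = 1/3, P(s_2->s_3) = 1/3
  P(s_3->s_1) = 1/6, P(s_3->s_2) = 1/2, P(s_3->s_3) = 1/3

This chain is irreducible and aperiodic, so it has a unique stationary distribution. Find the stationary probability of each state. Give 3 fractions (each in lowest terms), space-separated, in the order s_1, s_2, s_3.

The stationary distribution satisfies pi = pi * P, i.e.:
  pi_s_1 = 2/3*pi_s_1 + 1/3*pi_s_2 + 1/6*pi_s_3
  pi_s_2 = 1/6*pi_s_1 + 1/3*pi_s_2 + 1/2*pi_s_3
  pi_s_3 = 1/6*pi_s_1 + 1/3*pi_s_2 + 1/3*pi_s_3
with normalization: pi_s_1 + pi_s_2 + pi_s_3 = 1.

Using the first 2 balance equations plus normalization, the linear system A*pi = b is:
  [-1/3, 1/3, 1/6] . pi = 0
  [1/6, -2/3, 1/2] . pi = 0
  [1, 1, 1] . pi = 1

Solving yields:
  pi_s_1 = 10/23
  pi_s_2 = 7/23
  pi_s_3 = 6/23

Verification (pi * P):
  10/23*2/3 + 7/23*1/3 + 6/23*1/6 = 10/23 = pi_s_1  (ok)
  10/23*1/6 + 7/23*1/3 + 6/23*1/2 = 7/23 = pi_s_2  (ok)
  10/23*1/6 + 7/23*1/3 + 6/23*1/3 = 6/23 = pi_s_3  (ok)

Answer: 10/23 7/23 6/23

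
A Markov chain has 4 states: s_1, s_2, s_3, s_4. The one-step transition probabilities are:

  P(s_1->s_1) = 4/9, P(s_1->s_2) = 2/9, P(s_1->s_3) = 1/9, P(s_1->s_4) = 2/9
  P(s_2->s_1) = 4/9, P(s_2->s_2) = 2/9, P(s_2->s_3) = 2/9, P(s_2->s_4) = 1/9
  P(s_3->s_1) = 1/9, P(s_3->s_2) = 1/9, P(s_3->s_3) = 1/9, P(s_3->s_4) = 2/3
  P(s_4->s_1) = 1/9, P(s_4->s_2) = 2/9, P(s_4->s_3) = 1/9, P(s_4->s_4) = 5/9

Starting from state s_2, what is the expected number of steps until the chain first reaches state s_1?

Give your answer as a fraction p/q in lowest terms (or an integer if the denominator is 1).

Let h_i = expected steps to first reach s_1 from state i.
Boundary: h_s_1 = 0.
First-step equations for the other states:
  h_s_2 = 1 + 4/9*h_s_1 + 2/9*h_s_2 + 2/9*h_s_3 + 1/9*h_s_4
  h_s_3 = 1 + 1/9*h_s_1 + 1/9*h_s_2 + 1/9*h_s_3 + 2/3*h_s_4
  h_s_4 = 1 + 1/9*h_s_1 + 2/9*h_s_2 + 1/9*h_s_3 + 5/9*h_s_4

Substituting h_s_1 = 0 and rearranging gives the linear system (I - Q) h = 1:
  [7/9, -2/9, -1/9] . (h_s_2, h_s_3, h_s_4) = 1
  [-1/9, 8/9, -2/3] . (h_s_2, h_s_3, h_s_4) = 1
  [-2/9, -1/9, 4/9] . (h_s_2, h_s_3, h_s_4) = 1

Solving yields:
  h_s_2 = 495/133
  h_s_3 = 765/133
  h_s_4 = 738/133

Starting state is s_2, so the expected hitting time is h_s_2 = 495/133.

Answer: 495/133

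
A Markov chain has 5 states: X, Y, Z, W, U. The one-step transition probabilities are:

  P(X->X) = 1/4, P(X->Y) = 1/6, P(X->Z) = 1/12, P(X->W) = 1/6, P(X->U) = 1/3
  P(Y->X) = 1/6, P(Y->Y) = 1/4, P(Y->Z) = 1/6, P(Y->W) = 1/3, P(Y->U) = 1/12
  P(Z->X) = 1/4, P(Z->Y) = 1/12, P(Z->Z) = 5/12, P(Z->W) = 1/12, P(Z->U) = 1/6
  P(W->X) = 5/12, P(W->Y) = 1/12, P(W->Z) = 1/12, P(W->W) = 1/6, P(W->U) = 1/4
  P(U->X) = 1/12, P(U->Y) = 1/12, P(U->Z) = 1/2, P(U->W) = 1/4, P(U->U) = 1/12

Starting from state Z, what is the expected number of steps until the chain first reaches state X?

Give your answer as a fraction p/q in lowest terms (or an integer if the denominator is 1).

Answer: 1880/451

Derivation:
Let h_i = expected steps to first reach X from state i.
Boundary: h_X = 0.
First-step equations for the other states:
  h_Y = 1 + 1/6*h_X + 1/4*h_Y + 1/6*h_Z + 1/3*h_W + 1/12*h_U
  h_Z = 1 + 1/4*h_X + 1/12*h_Y + 5/12*h_Z + 1/12*h_W + 1/6*h_U
  h_W = 1 + 5/12*h_X + 1/12*h_Y + 1/12*h_Z + 1/6*h_W + 1/4*h_U
  h_U = 1 + 1/12*h_X + 1/12*h_Y + 1/2*h_Z + 1/4*h_W + 1/12*h_U

Substituting h_X = 0 and rearranging gives the linear system (I - Q) h = 1:
  [3/4, -1/6, -1/3, -1/12] . (h_Y, h_Z, h_W, h_U) = 1
  [-1/12, 7/12, -1/12, -1/6] . (h_Y, h_Z, h_W, h_U) = 1
  [-1/12, -1/12, 5/6, -1/4] . (h_Y, h_Z, h_W, h_U) = 1
  [-1/12, -1/2, -1/4, 11/12] . (h_Y, h_Z, h_W, h_U) = 1

Solving yields:
  h_Y = 1948/451
  h_Z = 1880/451
  h_W = 1560/451
  h_U = 2120/451

Starting state is Z, so the expected hitting time is h_Z = 1880/451.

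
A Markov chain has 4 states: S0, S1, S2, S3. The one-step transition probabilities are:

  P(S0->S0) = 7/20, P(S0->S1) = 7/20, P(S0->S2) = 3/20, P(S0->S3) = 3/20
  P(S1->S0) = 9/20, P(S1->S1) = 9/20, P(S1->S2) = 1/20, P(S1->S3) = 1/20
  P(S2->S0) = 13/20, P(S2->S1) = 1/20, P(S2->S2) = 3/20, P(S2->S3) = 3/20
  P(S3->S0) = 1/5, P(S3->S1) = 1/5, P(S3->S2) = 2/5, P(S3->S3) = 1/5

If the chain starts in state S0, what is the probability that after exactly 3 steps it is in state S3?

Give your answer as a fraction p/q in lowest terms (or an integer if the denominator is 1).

Computing P^3 by repeated multiplication:
P^1 =
  S0: [7/20, 7/20, 3/20, 3/20]
  S1: [9/20, 9/20, 1/20, 1/20]
  S2: [13/20, 1/20, 3/20, 3/20]
  S3: [1/5, 1/5, 2/5, 1/5]
P^2 =
  S0: [163/400, 127/400, 61/400, 49/400]
  S1: [161/400, 149/400, 47/400, 43/400]
  S2: [151/400, 23/80, 73/400, 61/400]
  S3: [23/50, 11/50, 9/50, 7/50]
P^3 =
  S0: [3273/8000, 2541/8000, 1191/8000, 199/1600]
  S1: [3251/8000, 2687/8000, 1117/8000, 189/1600]
  S2: [657/1600, 2409/8000, 51/320, 1031/8000]
  S3: [81/200, 297/1000, 163/1000, 27/200]

(P^3)[S0 -> S3] = 199/1600

Answer: 199/1600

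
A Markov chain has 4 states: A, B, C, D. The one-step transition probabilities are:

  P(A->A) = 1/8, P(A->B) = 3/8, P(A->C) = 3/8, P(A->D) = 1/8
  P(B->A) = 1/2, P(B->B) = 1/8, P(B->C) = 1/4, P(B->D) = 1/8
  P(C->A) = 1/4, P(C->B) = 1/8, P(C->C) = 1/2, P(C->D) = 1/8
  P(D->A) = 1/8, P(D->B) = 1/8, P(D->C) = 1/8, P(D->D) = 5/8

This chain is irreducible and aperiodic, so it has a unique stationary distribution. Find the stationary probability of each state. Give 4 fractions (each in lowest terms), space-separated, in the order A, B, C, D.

The stationary distribution satisfies pi = pi * P, i.e.:
  pi_A = 1/8*pi_A + 1/2*pi_B + 1/4*pi_C + 1/8*pi_D
  pi_B = 3/8*pi_A + 1/8*pi_B + 1/8*pi_C + 1/8*pi_D
  pi_C = 3/8*pi_A + 1/4*pi_B + 1/2*pi_C + 1/8*pi_D
  pi_D = 1/8*pi_A + 1/8*pi_B + 1/8*pi_C + 5/8*pi_D
with normalization: pi_A + pi_B + pi_C + pi_D = 1.

Using the first 3 balance equations plus normalization, the linear system A*pi = b is:
  [-7/8, 1/2, 1/4, 1/8] . pi = 0
  [3/8, -7/8, 1/8, 1/8] . pi = 0
  [3/8, 1/4, -1/2, 1/8] . pi = 0
  [1, 1, 1, 1] . pi = 1

Solving yields:
  pi_A = 4/17
  pi_B = 25/136
  pi_C = 45/136
  pi_D = 1/4

Verification (pi * P):
  4/17*1/8 + 25/136*1/2 + 45/136*1/4 + 1/4*1/8 = 4/17 = pi_A  (ok)
  4/17*3/8 + 25/136*1/8 + 45/136*1/8 + 1/4*1/8 = 25/136 = pi_B  (ok)
  4/17*3/8 + 25/136*1/4 + 45/136*1/2 + 1/4*1/8 = 45/136 = pi_C  (ok)
  4/17*1/8 + 25/136*1/8 + 45/136*1/8 + 1/4*5/8 = 1/4 = pi_D  (ok)

Answer: 4/17 25/136 45/136 1/4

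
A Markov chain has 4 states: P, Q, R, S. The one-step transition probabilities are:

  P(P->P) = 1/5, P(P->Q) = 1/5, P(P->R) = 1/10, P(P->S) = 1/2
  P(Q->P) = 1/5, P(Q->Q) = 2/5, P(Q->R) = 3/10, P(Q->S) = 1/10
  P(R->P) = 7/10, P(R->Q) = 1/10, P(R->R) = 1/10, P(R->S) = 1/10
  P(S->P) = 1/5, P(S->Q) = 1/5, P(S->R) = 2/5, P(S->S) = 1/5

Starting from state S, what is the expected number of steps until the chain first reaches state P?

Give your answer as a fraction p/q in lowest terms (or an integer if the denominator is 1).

Let h_i = expected steps to first reach P from state i.
Boundary: h_P = 0.
First-step equations for the other states:
  h_Q = 1 + 1/5*h_P + 2/5*h_Q + 3/10*h_R + 1/10*h_S
  h_R = 1 + 7/10*h_P + 1/10*h_Q + 1/10*h_R + 1/10*h_S
  h_S = 1 + 1/5*h_P + 1/5*h_Q + 2/5*h_R + 1/5*h_S

Substituting h_P = 0 and rearranging gives the linear system (I - Q) h = 1:
  [3/5, -3/10, -1/10] . (h_Q, h_R, h_S) = 1
  [-1/10, 9/10, -1/10] . (h_Q, h_R, h_S) = 1
  [-1/5, -2/5, 4/5] . (h_Q, h_R, h_S) = 1

Solving yields:
  h_Q = 270/89
  h_R = 315/178
  h_S = 515/178

Starting state is S, so the expected hitting time is h_S = 515/178.

Answer: 515/178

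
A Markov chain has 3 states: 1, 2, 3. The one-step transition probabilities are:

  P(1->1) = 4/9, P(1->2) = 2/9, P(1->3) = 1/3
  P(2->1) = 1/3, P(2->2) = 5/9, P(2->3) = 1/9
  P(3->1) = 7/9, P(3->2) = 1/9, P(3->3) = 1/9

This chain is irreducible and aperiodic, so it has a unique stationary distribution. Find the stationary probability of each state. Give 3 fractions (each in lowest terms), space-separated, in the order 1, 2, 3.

Answer: 31/64 19/64 7/32

Derivation:
The stationary distribution satisfies pi = pi * P, i.e.:
  pi_1 = 4/9*pi_1 + 1/3*pi_2 + 7/9*pi_3
  pi_2 = 2/9*pi_1 + 5/9*pi_2 + 1/9*pi_3
  pi_3 = 1/3*pi_1 + 1/9*pi_2 + 1/9*pi_3
with normalization: pi_1 + pi_2 + pi_3 = 1.

Using the first 2 balance equations plus normalization, the linear system A*pi = b is:
  [-5/9, 1/3, 7/9] . pi = 0
  [2/9, -4/9, 1/9] . pi = 0
  [1, 1, 1] . pi = 1

Solving yields:
  pi_1 = 31/64
  pi_2 = 19/64
  pi_3 = 7/32

Verification (pi * P):
  31/64*4/9 + 19/64*1/3 + 7/32*7/9 = 31/64 = pi_1  (ok)
  31/64*2/9 + 19/64*5/9 + 7/32*1/9 = 19/64 = pi_2  (ok)
  31/64*1/3 + 19/64*1/9 + 7/32*1/9 = 7/32 = pi_3  (ok)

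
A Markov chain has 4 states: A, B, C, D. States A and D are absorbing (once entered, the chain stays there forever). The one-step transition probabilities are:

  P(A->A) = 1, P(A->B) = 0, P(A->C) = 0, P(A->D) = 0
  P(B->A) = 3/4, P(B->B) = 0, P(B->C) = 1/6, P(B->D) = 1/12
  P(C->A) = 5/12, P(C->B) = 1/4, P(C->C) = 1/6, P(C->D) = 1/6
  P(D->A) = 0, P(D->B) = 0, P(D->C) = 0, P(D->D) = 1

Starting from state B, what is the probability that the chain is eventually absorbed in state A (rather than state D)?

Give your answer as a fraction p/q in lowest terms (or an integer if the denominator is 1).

Let a_i = P(absorbed in A | start in state i).
Boundary conditions: a_A = 1, a_D = 0.
For each transient state i, a_i = sum_j P(i->j) * a_j:
  a_B = 3/4*a_A + 0*a_B + 1/6*a_C + 1/12*a_D
  a_C = 5/12*a_A + 1/4*a_B + 1/6*a_C + 1/6*a_D

Substituting a_A = 1 and a_D = 0, rearrange to (I - Q) a = r where r[i] = P(i -> A):
  [1, -1/6] . (a_B, a_C) = 3/4
  [-1/4, 5/6] . (a_B, a_C) = 5/12

Solving yields:
  a_B = 50/57
  a_C = 29/38

Starting state is B, so the absorption probability is a_B = 50/57.

Answer: 50/57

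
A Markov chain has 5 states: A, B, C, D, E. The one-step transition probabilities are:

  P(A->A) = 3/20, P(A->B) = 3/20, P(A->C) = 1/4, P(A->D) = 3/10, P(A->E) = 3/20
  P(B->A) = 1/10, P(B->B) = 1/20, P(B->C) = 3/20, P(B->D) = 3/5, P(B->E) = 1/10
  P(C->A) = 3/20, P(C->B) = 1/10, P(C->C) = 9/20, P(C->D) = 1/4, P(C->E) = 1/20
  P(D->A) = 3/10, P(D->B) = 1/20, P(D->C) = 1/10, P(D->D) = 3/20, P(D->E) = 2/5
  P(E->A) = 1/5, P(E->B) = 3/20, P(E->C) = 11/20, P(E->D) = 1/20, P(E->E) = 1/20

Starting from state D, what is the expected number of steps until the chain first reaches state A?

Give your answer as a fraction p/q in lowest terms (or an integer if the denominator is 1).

Answer: 169540/36993

Derivation:
Let h_i = expected steps to first reach A from state i.
Boundary: h_A = 0.
First-step equations for the other states:
  h_B = 1 + 1/10*h_A + 1/20*h_B + 3/20*h_C + 3/5*h_D + 1/10*h_E
  h_C = 1 + 3/20*h_A + 1/10*h_B + 9/20*h_C + 1/4*h_D + 1/20*h_E
  h_D = 1 + 3/10*h_A + 1/20*h_B + 1/10*h_C + 3/20*h_D + 2/5*h_E
  h_E = 1 + 1/5*h_A + 3/20*h_B + 11/20*h_C + 1/20*h_D + 1/20*h_E

Substituting h_A = 0 and rearranging gives the linear system (I - Q) h = 1:
  [19/20, -3/20, -3/5, -1/10] . (h_B, h_C, h_D, h_E) = 1
  [-1/10, 11/20, -1/4, -1/20] . (h_B, h_C, h_D, h_E) = 1
  [-1/20, -1/10, 17/20, -2/5] . (h_B, h_C, h_D, h_E) = 1
  [-3/20, -11/20, -1/20, 19/20] . (h_B, h_C, h_D, h_E) = 1

Solving yields:
  h_B = 65880/12331
  h_C = 197860/36993
  h_D = 169540/36993
  h_E = 64540/12331

Starting state is D, so the expected hitting time is h_D = 169540/36993.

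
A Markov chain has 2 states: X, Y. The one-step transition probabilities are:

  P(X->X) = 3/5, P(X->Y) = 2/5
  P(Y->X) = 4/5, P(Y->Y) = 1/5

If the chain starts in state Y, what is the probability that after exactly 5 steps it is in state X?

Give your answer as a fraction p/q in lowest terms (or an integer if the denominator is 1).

Answer: 2084/3125

Derivation:
Computing P^5 by repeated multiplication:
P^1 =
  X: [3/5, 2/5]
  Y: [4/5, 1/5]
P^2 =
  X: [17/25, 8/25]
  Y: [16/25, 9/25]
P^3 =
  X: [83/125, 42/125]
  Y: [84/125, 41/125]
P^4 =
  X: [417/625, 208/625]
  Y: [416/625, 209/625]
P^5 =
  X: [2083/3125, 1042/3125]
  Y: [2084/3125, 1041/3125]

(P^5)[Y -> X] = 2084/3125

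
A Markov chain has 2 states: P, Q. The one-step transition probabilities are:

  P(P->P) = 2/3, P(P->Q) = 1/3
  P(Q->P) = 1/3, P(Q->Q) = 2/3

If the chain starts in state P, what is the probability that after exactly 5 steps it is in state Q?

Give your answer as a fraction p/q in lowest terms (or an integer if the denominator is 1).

Computing P^5 by repeated multiplication:
P^1 =
  P: [2/3, 1/3]
  Q: [1/3, 2/3]
P^2 =
  P: [5/9, 4/9]
  Q: [4/9, 5/9]
P^3 =
  P: [14/27, 13/27]
  Q: [13/27, 14/27]
P^4 =
  P: [41/81, 40/81]
  Q: [40/81, 41/81]
P^5 =
  P: [122/243, 121/243]
  Q: [121/243, 122/243]

(P^5)[P -> Q] = 121/243

Answer: 121/243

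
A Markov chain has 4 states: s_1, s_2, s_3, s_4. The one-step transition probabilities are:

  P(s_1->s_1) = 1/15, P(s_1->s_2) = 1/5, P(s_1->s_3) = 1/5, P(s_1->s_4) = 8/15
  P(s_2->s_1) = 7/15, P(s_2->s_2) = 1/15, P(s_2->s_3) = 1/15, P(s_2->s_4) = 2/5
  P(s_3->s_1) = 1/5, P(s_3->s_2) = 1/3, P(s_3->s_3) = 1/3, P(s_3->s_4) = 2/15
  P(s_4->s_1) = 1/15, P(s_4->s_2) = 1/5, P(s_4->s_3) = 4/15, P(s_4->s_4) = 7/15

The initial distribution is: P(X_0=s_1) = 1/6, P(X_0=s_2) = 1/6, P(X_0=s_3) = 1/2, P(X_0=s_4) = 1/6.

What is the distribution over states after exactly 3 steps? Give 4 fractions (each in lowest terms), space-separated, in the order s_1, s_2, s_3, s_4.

Answer: 358/2025 76/375 923/4050 7951/20250

Derivation:
Propagating the distribution step by step (d_{t+1} = d_t * P):
d_0 = (s_1=1/6, s_2=1/6, s_3=1/2, s_4=1/6)
  d_1[s_1] = 1/6*1/15 + 1/6*7/15 + 1/2*1/5 + 1/6*1/15 = 1/5
  d_1[s_2] = 1/6*1/5 + 1/6*1/15 + 1/2*1/3 + 1/6*1/5 = 11/45
  d_1[s_3] = 1/6*1/5 + 1/6*1/15 + 1/2*1/3 + 1/6*4/15 = 23/90
  d_1[s_4] = 1/6*8/15 + 1/6*2/5 + 1/2*2/15 + 1/6*7/15 = 3/10
d_1 = (s_1=1/5, s_2=11/45, s_3=23/90, s_4=3/10)
  d_2[s_1] = 1/5*1/15 + 11/45*7/15 + 23/90*1/5 + 3/10*1/15 = 134/675
  d_2[s_2] = 1/5*1/5 + 11/45*1/15 + 23/90*1/3 + 3/10*1/5 = 136/675
  d_2[s_3] = 1/5*1/5 + 11/45*1/15 + 23/90*1/3 + 3/10*4/15 = 299/1350
  d_2[s_4] = 1/5*8/15 + 11/45*2/5 + 23/90*2/15 + 3/10*7/15 = 511/1350
d_2 = (s_1=134/675, s_2=136/675, s_3=299/1350, s_4=511/1350)
  d_3[s_1] = 134/675*1/15 + 136/675*7/15 + 299/1350*1/5 + 511/1350*1/15 = 358/2025
  d_3[s_2] = 134/675*1/5 + 136/675*1/15 + 299/1350*1/3 + 511/1350*1/5 = 76/375
  d_3[s_3] = 134/675*1/5 + 136/675*1/15 + 299/1350*1/3 + 511/1350*4/15 = 923/4050
  d_3[s_4] = 134/675*8/15 + 136/675*2/5 + 299/1350*2/15 + 511/1350*7/15 = 7951/20250
d_3 = (s_1=358/2025, s_2=76/375, s_3=923/4050, s_4=7951/20250)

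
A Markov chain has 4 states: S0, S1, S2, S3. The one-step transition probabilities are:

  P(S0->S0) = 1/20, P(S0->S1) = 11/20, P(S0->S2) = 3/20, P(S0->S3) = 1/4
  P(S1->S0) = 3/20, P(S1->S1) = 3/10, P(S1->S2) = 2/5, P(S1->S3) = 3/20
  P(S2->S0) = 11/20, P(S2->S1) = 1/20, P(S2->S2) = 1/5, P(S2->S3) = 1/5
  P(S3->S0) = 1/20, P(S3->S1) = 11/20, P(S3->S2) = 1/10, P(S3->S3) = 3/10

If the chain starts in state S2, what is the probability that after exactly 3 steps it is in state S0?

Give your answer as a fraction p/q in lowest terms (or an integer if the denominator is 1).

Answer: 7/40

Derivation:
Computing P^3 by repeated multiplication:
P^1 =
  S0: [1/20, 11/20, 3/20, 1/4]
  S1: [3/20, 3/10, 2/5, 3/20]
  S2: [11/20, 1/20, 1/5, 1/5]
  S3: [1/20, 11/20, 1/10, 3/10]
P^2 =
  S0: [9/50, 27/80, 113/400, 1/5]
  S1: [7/25, 11/40, 19/80, 83/400]
  S2: [31/200, 7/16, 13/80, 49/200]
  S3: [31/200, 29/80, 111/400, 41/200]
P^3 =
  S0: [9/40, 519/1600, 477/2000, 1697/8000]
  S1: [157/800, 29/80, 881/4000, 221/1000]
  S2: [7/40, 23/64, 1021/4000, 1683/8000]
  S3: [9/40, 513/1600, 977/4000, 1681/8000]

(P^3)[S2 -> S0] = 7/40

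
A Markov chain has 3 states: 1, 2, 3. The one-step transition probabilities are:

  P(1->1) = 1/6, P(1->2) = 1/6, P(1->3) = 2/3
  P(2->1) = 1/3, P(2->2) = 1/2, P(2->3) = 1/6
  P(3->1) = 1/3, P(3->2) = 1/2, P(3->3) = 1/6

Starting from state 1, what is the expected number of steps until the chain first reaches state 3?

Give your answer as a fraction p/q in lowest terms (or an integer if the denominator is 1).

Answer: 24/13

Derivation:
Let h_i = expected steps to first reach 3 from state i.
Boundary: h_3 = 0.
First-step equations for the other states:
  h_1 = 1 + 1/6*h_1 + 1/6*h_2 + 2/3*h_3
  h_2 = 1 + 1/3*h_1 + 1/2*h_2 + 1/6*h_3

Substituting h_3 = 0 and rearranging gives the linear system (I - Q) h = 1:
  [5/6, -1/6] . (h_1, h_2) = 1
  [-1/3, 1/2] . (h_1, h_2) = 1

Solving yields:
  h_1 = 24/13
  h_2 = 42/13

Starting state is 1, so the expected hitting time is h_1 = 24/13.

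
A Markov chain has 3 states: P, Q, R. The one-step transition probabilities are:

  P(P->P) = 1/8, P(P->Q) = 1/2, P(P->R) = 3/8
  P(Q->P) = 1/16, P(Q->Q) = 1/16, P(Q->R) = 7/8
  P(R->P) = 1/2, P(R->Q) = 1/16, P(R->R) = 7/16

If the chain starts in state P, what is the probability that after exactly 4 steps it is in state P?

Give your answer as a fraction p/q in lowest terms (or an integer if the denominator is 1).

Answer: 599/2048

Derivation:
Computing P^4 by repeated multiplication:
P^1 =
  P: [1/8, 1/2, 3/8]
  Q: [1/16, 1/16, 7/8]
  R: [1/2, 1/16, 7/16]
P^2 =
  P: [15/64, 15/128, 83/128]
  Q: [115/256, 23/256, 59/128]
  R: [73/256, 9/32, 111/256]
P^3 =
  P: [739/2048, 169/1024, 971/2048]
  Q: [1197/4096, 1061/4096, 919/2048]
  R: [553/2048, 767/4096, 2223/4096]
P^4 =
  P: [599/2048, 7221/32768, 15963/32768]
  Q: [18159/65536, 12475/65536, 17451/32768]
  R: [20763/65536, 5919/32768, 32935/65536]

(P^4)[P -> P] = 599/2048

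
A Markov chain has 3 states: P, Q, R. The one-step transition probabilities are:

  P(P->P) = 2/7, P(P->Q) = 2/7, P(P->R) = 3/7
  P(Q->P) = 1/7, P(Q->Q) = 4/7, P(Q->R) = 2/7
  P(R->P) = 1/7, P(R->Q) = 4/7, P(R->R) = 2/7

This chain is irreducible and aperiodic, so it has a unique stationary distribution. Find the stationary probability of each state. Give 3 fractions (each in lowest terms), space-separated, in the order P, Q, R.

Answer: 1/6 11/21 13/42

Derivation:
The stationary distribution satisfies pi = pi * P, i.e.:
  pi_P = 2/7*pi_P + 1/7*pi_Q + 1/7*pi_R
  pi_Q = 2/7*pi_P + 4/7*pi_Q + 4/7*pi_R
  pi_R = 3/7*pi_P + 2/7*pi_Q + 2/7*pi_R
with normalization: pi_P + pi_Q + pi_R = 1.

Using the first 2 balance equations plus normalization, the linear system A*pi = b is:
  [-5/7, 1/7, 1/7] . pi = 0
  [2/7, -3/7, 4/7] . pi = 0
  [1, 1, 1] . pi = 1

Solving yields:
  pi_P = 1/6
  pi_Q = 11/21
  pi_R = 13/42

Verification (pi * P):
  1/6*2/7 + 11/21*1/7 + 13/42*1/7 = 1/6 = pi_P  (ok)
  1/6*2/7 + 11/21*4/7 + 13/42*4/7 = 11/21 = pi_Q  (ok)
  1/6*3/7 + 11/21*2/7 + 13/42*2/7 = 13/42 = pi_R  (ok)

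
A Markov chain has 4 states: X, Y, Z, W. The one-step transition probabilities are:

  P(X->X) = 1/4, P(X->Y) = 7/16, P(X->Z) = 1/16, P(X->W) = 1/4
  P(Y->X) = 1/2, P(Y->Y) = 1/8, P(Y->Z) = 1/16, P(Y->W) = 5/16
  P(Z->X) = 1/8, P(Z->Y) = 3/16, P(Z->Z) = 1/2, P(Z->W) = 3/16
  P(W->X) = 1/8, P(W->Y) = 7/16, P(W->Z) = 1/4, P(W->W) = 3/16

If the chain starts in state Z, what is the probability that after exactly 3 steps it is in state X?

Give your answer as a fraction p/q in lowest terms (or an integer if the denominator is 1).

Answer: 505/2048

Derivation:
Computing P^3 by repeated multiplication:
P^1 =
  X: [1/4, 7/16, 1/16, 1/4]
  Y: [1/2, 1/8, 1/16, 5/16]
  Z: [1/8, 3/16, 1/2, 3/16]
  W: [1/8, 7/16, 1/4, 3/16]
P^2 =
  X: [41/128, 73/256, 35/256, 33/128]
  Y: [15/64, 49/128, 19/128, 15/64]
  Z: [27/128, 65/256, 81/256, 7/32]
  W: [39/128, 61/256, 53/256, 1/4]
P^3 =
  X: [557/2048, 1287/4096, 699/4096, 249/1024]
  Y: [305/1024, 575/2048, 351/2048, 1/4]
  Z: [505/2048, 1143/4096, 991/4096, 119/512]
  W: [517/2048, 1275/4096, 819/4096, 121/512]

(P^3)[Z -> X] = 505/2048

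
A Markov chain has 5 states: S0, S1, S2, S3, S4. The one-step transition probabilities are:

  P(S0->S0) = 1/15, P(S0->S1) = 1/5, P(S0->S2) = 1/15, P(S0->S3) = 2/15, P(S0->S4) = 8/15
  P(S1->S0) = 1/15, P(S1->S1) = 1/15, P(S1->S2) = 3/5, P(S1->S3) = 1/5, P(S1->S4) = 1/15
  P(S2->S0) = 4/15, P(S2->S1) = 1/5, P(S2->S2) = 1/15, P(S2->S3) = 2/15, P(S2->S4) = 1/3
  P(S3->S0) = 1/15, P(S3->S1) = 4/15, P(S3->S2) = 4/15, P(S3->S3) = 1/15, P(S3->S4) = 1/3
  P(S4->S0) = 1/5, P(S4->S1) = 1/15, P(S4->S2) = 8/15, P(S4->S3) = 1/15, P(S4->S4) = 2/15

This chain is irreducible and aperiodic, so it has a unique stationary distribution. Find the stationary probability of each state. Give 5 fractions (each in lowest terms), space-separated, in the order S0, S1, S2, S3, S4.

Answer: 4641/28591 4331/28591 8506/28591 3360/28591 7753/28591

Derivation:
The stationary distribution satisfies pi = pi * P, i.e.:
  pi_S0 = 1/15*pi_S0 + 1/15*pi_S1 + 4/15*pi_S2 + 1/15*pi_S3 + 1/5*pi_S4
  pi_S1 = 1/5*pi_S0 + 1/15*pi_S1 + 1/5*pi_S2 + 4/15*pi_S3 + 1/15*pi_S4
  pi_S2 = 1/15*pi_S0 + 3/5*pi_S1 + 1/15*pi_S2 + 4/15*pi_S3 + 8/15*pi_S4
  pi_S3 = 2/15*pi_S0 + 1/5*pi_S1 + 2/15*pi_S2 + 1/15*pi_S3 + 1/15*pi_S4
  pi_S4 = 8/15*pi_S0 + 1/15*pi_S1 + 1/3*pi_S2 + 1/3*pi_S3 + 2/15*pi_S4
with normalization: pi_S0 + pi_S1 + pi_S2 + pi_S3 + pi_S4 = 1.

Using the first 4 balance equations plus normalization, the linear system A*pi = b is:
  [-14/15, 1/15, 4/15, 1/15, 1/5] . pi = 0
  [1/5, -14/15, 1/5, 4/15, 1/15] . pi = 0
  [1/15, 3/5, -14/15, 4/15, 8/15] . pi = 0
  [2/15, 1/5, 2/15, -14/15, 1/15] . pi = 0
  [1, 1, 1, 1, 1] . pi = 1

Solving yields:
  pi_S0 = 4641/28591
  pi_S1 = 4331/28591
  pi_S2 = 8506/28591
  pi_S3 = 3360/28591
  pi_S4 = 7753/28591

Verification (pi * P):
  4641/28591*1/15 + 4331/28591*1/15 + 8506/28591*4/15 + 3360/28591*1/15 + 7753/28591*1/5 = 4641/28591 = pi_S0  (ok)
  4641/28591*1/5 + 4331/28591*1/15 + 8506/28591*1/5 + 3360/28591*4/15 + 7753/28591*1/15 = 4331/28591 = pi_S1  (ok)
  4641/28591*1/15 + 4331/28591*3/5 + 8506/28591*1/15 + 3360/28591*4/15 + 7753/28591*8/15 = 8506/28591 = pi_S2  (ok)
  4641/28591*2/15 + 4331/28591*1/5 + 8506/28591*2/15 + 3360/28591*1/15 + 7753/28591*1/15 = 3360/28591 = pi_S3  (ok)
  4641/28591*8/15 + 4331/28591*1/15 + 8506/28591*1/3 + 3360/28591*1/3 + 7753/28591*2/15 = 7753/28591 = pi_S4  (ok)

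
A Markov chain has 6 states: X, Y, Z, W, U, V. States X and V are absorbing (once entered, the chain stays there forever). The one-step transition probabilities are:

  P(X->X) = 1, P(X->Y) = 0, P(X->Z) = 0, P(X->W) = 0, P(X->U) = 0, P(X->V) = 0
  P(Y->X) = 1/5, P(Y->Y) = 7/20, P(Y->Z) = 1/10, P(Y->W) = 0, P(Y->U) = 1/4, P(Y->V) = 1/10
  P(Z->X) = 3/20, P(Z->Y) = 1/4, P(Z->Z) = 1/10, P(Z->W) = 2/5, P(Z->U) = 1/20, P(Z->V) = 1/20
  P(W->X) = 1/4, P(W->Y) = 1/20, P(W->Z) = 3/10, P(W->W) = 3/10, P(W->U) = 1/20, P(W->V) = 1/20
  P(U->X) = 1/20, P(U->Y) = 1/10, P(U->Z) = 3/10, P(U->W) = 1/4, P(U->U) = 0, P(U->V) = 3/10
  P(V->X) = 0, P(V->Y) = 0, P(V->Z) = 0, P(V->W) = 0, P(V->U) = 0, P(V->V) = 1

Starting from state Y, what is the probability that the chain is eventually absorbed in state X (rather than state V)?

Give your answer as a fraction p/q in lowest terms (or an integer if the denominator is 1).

Let a_i = P(absorbed in X | start in state i).
Boundary conditions: a_X = 1, a_V = 0.
For each transient state i, a_i = sum_j P(i->j) * a_j:
  a_Y = 1/5*a_X + 7/20*a_Y + 1/10*a_Z + 0*a_W + 1/4*a_U + 1/10*a_V
  a_Z = 3/20*a_X + 1/4*a_Y + 1/10*a_Z + 2/5*a_W + 1/20*a_U + 1/20*a_V
  a_W = 1/4*a_X + 1/20*a_Y + 3/10*a_Z + 3/10*a_W + 1/20*a_U + 1/20*a_V
  a_U = 1/20*a_X + 1/10*a_Y + 3/10*a_Z + 1/4*a_W + 0*a_U + 3/10*a_V

Substituting a_X = 1 and a_V = 0, rearrange to (I - Q) a = r where r[i] = P(i -> X):
  [13/20, -1/10, 0, -1/4] . (a_Y, a_Z, a_W, a_U) = 1/5
  [-1/4, 9/10, -2/5, -1/20] . (a_Y, a_Z, a_W, a_U) = 3/20
  [-1/20, -3/10, 7/10, -1/20] . (a_Y, a_Z, a_W, a_U) = 1/4
  [-1/10, -3/10, -1/4, 1] . (a_Y, a_Z, a_W, a_U) = 1/20

Solving yields:
  a_Y = 6209/10254
  a_Z = 3524/5127
  a_W = 3746/5127
  a_U = 1707/3418

Starting state is Y, so the absorption probability is a_Y = 6209/10254.

Answer: 6209/10254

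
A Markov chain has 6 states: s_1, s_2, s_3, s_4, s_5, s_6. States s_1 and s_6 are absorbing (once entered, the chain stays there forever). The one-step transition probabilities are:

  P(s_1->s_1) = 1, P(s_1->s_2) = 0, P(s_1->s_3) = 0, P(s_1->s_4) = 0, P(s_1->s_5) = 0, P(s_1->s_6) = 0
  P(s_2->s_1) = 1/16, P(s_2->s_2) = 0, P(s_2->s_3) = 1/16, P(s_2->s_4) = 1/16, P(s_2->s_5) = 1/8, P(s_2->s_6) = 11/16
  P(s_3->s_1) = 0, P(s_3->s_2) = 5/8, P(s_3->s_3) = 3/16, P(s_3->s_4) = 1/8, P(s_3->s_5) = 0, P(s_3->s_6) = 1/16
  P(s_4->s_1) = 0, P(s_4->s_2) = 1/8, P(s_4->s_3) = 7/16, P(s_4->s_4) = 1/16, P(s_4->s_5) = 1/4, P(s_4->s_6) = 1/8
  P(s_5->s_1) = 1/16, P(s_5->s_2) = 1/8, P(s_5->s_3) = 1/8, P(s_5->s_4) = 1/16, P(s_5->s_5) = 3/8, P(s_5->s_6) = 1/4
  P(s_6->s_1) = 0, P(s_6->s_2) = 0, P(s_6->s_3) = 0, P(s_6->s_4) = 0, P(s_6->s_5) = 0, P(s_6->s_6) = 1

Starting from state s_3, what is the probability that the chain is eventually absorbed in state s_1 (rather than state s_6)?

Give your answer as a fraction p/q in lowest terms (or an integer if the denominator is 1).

Answer: 249/2960

Derivation:
Let a_i = P(absorbed in s_1 | start in state i).
Boundary conditions: a_s_1 = 1, a_s_6 = 0.
For each transient state i, a_i = sum_j P(i->j) * a_j:
  a_s_2 = 1/16*a_s_1 + 0*a_s_2 + 1/16*a_s_3 + 1/16*a_s_4 + 1/8*a_s_5 + 11/16*a_s_6
  a_s_3 = 0*a_s_1 + 5/8*a_s_2 + 3/16*a_s_3 + 1/8*a_s_4 + 0*a_s_5 + 1/16*a_s_6
  a_s_4 = 0*a_s_1 + 1/8*a_s_2 + 7/16*a_s_3 + 1/16*a_s_4 + 1/4*a_s_5 + 1/8*a_s_6
  a_s_5 = 1/16*a_s_1 + 1/8*a_s_2 + 1/8*a_s_3 + 1/16*a_s_4 + 3/8*a_s_5 + 1/4*a_s_6

Substituting a_s_1 = 1 and a_s_6 = 0, rearrange to (I - Q) a = r where r[i] = P(i -> s_1):
  [1, -1/16, -1/16, -1/8] . (a_s_2, a_s_3, a_s_4, a_s_5) = 1/16
  [-5/8, 13/16, -1/8, 0] . (a_s_2, a_s_3, a_s_4, a_s_5) = 0
  [-1/8, -7/16, 15/16, -1/4] . (a_s_2, a_s_3, a_s_4, a_s_5) = 0
  [-1/8, -1/8, -1/16, 5/8] . (a_s_2, a_s_3, a_s_4, a_s_5) = 1/16

Solving yields:
  a_s_2 = 541/5920
  a_s_3 = 249/2960
  a_s_4 = 133/1480
  a_s_5 = 853/5920

Starting state is s_3, so the absorption probability is a_s_3 = 249/2960.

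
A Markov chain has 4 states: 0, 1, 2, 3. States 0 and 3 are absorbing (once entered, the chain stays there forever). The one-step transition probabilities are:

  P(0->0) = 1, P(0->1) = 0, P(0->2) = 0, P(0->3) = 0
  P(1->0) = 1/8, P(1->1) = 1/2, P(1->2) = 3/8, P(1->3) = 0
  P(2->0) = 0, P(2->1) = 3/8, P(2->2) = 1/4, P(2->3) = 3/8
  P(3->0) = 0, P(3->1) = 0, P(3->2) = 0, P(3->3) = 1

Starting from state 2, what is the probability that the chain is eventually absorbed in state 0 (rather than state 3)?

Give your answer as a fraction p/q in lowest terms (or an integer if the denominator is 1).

Let a_i = P(absorbed in 0 | start in state i).
Boundary conditions: a_0 = 1, a_3 = 0.
For each transient state i, a_i = sum_j P(i->j) * a_j:
  a_1 = 1/8*a_0 + 1/2*a_1 + 3/8*a_2 + 0*a_3
  a_2 = 0*a_0 + 3/8*a_1 + 1/4*a_2 + 3/8*a_3

Substituting a_0 = 1 and a_3 = 0, rearrange to (I - Q) a = r where r[i] = P(i -> 0):
  [1/2, -3/8] . (a_1, a_2) = 1/8
  [-3/8, 3/4] . (a_1, a_2) = 0

Solving yields:
  a_1 = 2/5
  a_2 = 1/5

Starting state is 2, so the absorption probability is a_2 = 1/5.

Answer: 1/5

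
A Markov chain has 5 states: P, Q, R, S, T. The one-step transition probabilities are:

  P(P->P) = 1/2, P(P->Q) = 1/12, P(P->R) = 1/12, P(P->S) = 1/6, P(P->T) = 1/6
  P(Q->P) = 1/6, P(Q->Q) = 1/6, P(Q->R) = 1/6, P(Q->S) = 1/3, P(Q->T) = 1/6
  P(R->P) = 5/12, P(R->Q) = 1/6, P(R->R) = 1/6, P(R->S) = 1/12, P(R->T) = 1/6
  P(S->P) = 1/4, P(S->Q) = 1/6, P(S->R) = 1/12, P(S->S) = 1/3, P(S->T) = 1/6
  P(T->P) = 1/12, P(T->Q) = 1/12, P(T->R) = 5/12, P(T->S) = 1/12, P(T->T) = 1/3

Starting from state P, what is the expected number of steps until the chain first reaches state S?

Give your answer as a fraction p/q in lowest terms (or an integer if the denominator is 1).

Let h_i = expected steps to first reach S from state i.
Boundary: h_S = 0.
First-step equations for the other states:
  h_P = 1 + 1/2*h_P + 1/12*h_Q + 1/12*h_R + 1/6*h_S + 1/6*h_T
  h_Q = 1 + 1/6*h_P + 1/6*h_Q + 1/6*h_R + 1/3*h_S + 1/6*h_T
  h_R = 1 + 5/12*h_P + 1/6*h_Q + 1/6*h_R + 1/12*h_S + 1/6*h_T
  h_T = 1 + 1/12*h_P + 1/12*h_Q + 5/12*h_R + 1/12*h_S + 1/3*h_T

Substituting h_S = 0 and rearranging gives the linear system (I - Q) h = 1:
  [1/2, -1/12, -1/12, -1/6] . (h_P, h_Q, h_R, h_T) = 1
  [-1/6, 5/6, -1/6, -1/6] . (h_P, h_Q, h_R, h_T) = 1
  [-5/12, -1/6, 5/6, -1/6] . (h_P, h_Q, h_R, h_T) = 1
  [-1/12, -1/12, -5/12, 2/3] . (h_P, h_Q, h_R, h_T) = 1

Solving yields:
  h_P = 150/23
  h_Q = 495/92
  h_R = 645/92
  h_T = 339/46

Starting state is P, so the expected hitting time is h_P = 150/23.

Answer: 150/23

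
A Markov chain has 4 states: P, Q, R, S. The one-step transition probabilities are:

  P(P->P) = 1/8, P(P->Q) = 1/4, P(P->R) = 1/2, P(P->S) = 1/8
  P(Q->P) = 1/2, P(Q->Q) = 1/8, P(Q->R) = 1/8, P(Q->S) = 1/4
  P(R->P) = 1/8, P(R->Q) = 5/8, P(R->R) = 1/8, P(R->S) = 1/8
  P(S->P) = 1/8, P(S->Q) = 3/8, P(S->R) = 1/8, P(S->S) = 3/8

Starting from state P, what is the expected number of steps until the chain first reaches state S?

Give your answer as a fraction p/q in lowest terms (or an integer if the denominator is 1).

Answer: 432/71

Derivation:
Let h_i = expected steps to first reach S from state i.
Boundary: h_S = 0.
First-step equations for the other states:
  h_P = 1 + 1/8*h_P + 1/4*h_Q + 1/2*h_R + 1/8*h_S
  h_Q = 1 + 1/2*h_P + 1/8*h_Q + 1/8*h_R + 1/4*h_S
  h_R = 1 + 1/8*h_P + 5/8*h_Q + 1/8*h_R + 1/8*h_S

Substituting h_S = 0 and rearranging gives the linear system (I - Q) h = 1:
  [7/8, -1/4, -1/2] . (h_P, h_Q, h_R) = 1
  [-1/2, 7/8, -1/8] . (h_P, h_Q, h_R) = 1
  [-1/8, -5/8, 7/8] . (h_P, h_Q, h_R) = 1

Solving yields:
  h_P = 432/71
  h_Q = 388/71
  h_R = 420/71

Starting state is P, so the expected hitting time is h_P = 432/71.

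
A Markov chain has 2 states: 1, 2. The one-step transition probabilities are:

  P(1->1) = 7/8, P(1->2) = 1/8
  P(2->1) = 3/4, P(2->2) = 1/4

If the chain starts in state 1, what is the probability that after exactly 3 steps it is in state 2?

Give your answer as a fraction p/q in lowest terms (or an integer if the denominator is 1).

Answer: 73/512

Derivation:
Computing P^3 by repeated multiplication:
P^1 =
  1: [7/8, 1/8]
  2: [3/4, 1/4]
P^2 =
  1: [55/64, 9/64]
  2: [27/32, 5/32]
P^3 =
  1: [439/512, 73/512]
  2: [219/256, 37/256]

(P^3)[1 -> 2] = 73/512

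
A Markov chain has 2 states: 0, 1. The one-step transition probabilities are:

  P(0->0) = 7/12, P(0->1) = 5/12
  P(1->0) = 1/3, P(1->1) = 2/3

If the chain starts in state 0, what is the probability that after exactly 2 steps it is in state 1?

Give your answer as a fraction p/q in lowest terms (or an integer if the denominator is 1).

Computing P^2 by repeated multiplication:
P^1 =
  0: [7/12, 5/12]
  1: [1/3, 2/3]
P^2 =
  0: [23/48, 25/48]
  1: [5/12, 7/12]

(P^2)[0 -> 1] = 25/48

Answer: 25/48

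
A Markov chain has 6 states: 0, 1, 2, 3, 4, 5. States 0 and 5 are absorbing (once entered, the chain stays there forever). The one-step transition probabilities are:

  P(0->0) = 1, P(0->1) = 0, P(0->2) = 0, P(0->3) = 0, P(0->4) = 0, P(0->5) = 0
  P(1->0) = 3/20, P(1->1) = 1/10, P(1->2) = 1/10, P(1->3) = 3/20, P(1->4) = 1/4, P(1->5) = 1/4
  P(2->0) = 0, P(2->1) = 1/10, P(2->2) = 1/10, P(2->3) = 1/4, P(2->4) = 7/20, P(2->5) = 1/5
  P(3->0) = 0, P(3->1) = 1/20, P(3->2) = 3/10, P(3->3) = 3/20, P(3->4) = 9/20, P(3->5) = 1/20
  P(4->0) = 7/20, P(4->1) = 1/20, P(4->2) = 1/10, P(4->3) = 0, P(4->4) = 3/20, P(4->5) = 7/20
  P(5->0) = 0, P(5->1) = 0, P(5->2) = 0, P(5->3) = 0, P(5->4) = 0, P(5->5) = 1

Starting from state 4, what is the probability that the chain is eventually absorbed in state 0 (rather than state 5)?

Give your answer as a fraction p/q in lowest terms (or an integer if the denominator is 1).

Let a_i = P(absorbed in 0 | start in state i).
Boundary conditions: a_0 = 1, a_5 = 0.
For each transient state i, a_i = sum_j P(i->j) * a_j:
  a_1 = 3/20*a_0 + 1/10*a_1 + 1/10*a_2 + 3/20*a_3 + 1/4*a_4 + 1/4*a_5
  a_2 = 0*a_0 + 1/10*a_1 + 1/10*a_2 + 1/4*a_3 + 7/20*a_4 + 1/5*a_5
  a_3 = 0*a_0 + 1/20*a_1 + 3/10*a_2 + 3/20*a_3 + 9/20*a_4 + 1/20*a_5
  a_4 = 7/20*a_0 + 1/20*a_1 + 1/10*a_2 + 0*a_3 + 3/20*a_4 + 7/20*a_5

Substituting a_0 = 1 and a_5 = 0, rearrange to (I - Q) a = r where r[i] = P(i -> 0):
  [9/10, -1/10, -3/20, -1/4] . (a_1, a_2, a_3, a_4) = 3/20
  [-1/10, 9/10, -1/4, -7/20] . (a_1, a_2, a_3, a_4) = 0
  [-1/20, -3/10, 17/20, -9/20] . (a_1, a_2, a_3, a_4) = 0
  [-1/20, -1/10, 0, 17/20] . (a_1, a_2, a_3, a_4) = 7/20

Solving yields:
  a_1 = 7333/18230
  a_2 = 24741/72920
  a_3 = 3601/9115
  a_4 = 17331/36460

Starting state is 4, so the absorption probability is a_4 = 17331/36460.

Answer: 17331/36460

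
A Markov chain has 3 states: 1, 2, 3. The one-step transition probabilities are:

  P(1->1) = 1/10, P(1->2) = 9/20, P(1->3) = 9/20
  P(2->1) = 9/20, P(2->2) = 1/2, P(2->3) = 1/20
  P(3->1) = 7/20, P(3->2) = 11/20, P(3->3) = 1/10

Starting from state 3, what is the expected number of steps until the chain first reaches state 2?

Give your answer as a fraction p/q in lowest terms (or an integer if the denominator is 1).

Let h_i = expected steps to first reach 2 from state i.
Boundary: h_2 = 0.
First-step equations for the other states:
  h_1 = 1 + 1/10*h_1 + 9/20*h_2 + 9/20*h_3
  h_3 = 1 + 7/20*h_1 + 11/20*h_2 + 1/10*h_3

Substituting h_2 = 0 and rearranging gives the linear system (I - Q) h = 1:
  [9/10, -9/20] . (h_1, h_3) = 1
  [-7/20, 9/10] . (h_1, h_3) = 1

Solving yields:
  h_1 = 60/29
  h_3 = 500/261

Starting state is 3, so the expected hitting time is h_3 = 500/261.

Answer: 500/261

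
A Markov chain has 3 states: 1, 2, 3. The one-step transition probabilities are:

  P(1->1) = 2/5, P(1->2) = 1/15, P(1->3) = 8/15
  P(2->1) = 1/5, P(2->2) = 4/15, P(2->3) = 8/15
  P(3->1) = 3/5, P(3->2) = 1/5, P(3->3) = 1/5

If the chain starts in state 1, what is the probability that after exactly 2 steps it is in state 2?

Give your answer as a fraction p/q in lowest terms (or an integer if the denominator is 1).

Answer: 34/225

Derivation:
Computing P^2 by repeated multiplication:
P^1 =
  1: [2/5, 1/15, 8/15]
  2: [1/5, 4/15, 8/15]
  3: [3/5, 1/5, 1/5]
P^2 =
  1: [37/75, 34/225, 16/45]
  2: [34/75, 43/225, 16/45]
  3: [2/5, 2/15, 7/15]

(P^2)[1 -> 2] = 34/225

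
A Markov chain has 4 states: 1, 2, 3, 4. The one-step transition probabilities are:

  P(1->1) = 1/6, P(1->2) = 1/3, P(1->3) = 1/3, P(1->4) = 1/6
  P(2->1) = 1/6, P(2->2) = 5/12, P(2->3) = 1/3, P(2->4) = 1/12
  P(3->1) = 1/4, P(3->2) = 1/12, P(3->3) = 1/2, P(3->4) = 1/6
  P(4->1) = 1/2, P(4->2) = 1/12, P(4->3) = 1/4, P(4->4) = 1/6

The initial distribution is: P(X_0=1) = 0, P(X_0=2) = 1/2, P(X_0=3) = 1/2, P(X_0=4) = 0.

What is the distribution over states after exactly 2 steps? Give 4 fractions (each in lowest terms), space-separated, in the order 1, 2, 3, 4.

Answer: 35/144 7/32 113/288 7/48

Derivation:
Propagating the distribution step by step (d_{t+1} = d_t * P):
d_0 = (1=0, 2=1/2, 3=1/2, 4=0)
  d_1[1] = 0*1/6 + 1/2*1/6 + 1/2*1/4 + 0*1/2 = 5/24
  d_1[2] = 0*1/3 + 1/2*5/12 + 1/2*1/12 + 0*1/12 = 1/4
  d_1[3] = 0*1/3 + 1/2*1/3 + 1/2*1/2 + 0*1/4 = 5/12
  d_1[4] = 0*1/6 + 1/2*1/12 + 1/2*1/6 + 0*1/6 = 1/8
d_1 = (1=5/24, 2=1/4, 3=5/12, 4=1/8)
  d_2[1] = 5/24*1/6 + 1/4*1/6 + 5/12*1/4 + 1/8*1/2 = 35/144
  d_2[2] = 5/24*1/3 + 1/4*5/12 + 5/12*1/12 + 1/8*1/12 = 7/32
  d_2[3] = 5/24*1/3 + 1/4*1/3 + 5/12*1/2 + 1/8*1/4 = 113/288
  d_2[4] = 5/24*1/6 + 1/4*1/12 + 5/12*1/6 + 1/8*1/6 = 7/48
d_2 = (1=35/144, 2=7/32, 3=113/288, 4=7/48)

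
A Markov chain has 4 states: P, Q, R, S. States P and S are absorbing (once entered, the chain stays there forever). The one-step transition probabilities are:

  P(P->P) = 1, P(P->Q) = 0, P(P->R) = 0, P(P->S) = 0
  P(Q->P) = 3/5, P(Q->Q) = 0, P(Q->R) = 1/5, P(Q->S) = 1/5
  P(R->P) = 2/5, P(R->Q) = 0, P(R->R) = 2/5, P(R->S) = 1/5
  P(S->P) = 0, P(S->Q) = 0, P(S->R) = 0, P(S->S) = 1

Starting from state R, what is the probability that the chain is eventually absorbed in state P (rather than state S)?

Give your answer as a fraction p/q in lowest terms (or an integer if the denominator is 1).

Answer: 2/3

Derivation:
Let a_i = P(absorbed in P | start in state i).
Boundary conditions: a_P = 1, a_S = 0.
For each transient state i, a_i = sum_j P(i->j) * a_j:
  a_Q = 3/5*a_P + 0*a_Q + 1/5*a_R + 1/5*a_S
  a_R = 2/5*a_P + 0*a_Q + 2/5*a_R + 1/5*a_S

Substituting a_P = 1 and a_S = 0, rearrange to (I - Q) a = r where r[i] = P(i -> P):
  [1, -1/5] . (a_Q, a_R) = 3/5
  [0, 3/5] . (a_Q, a_R) = 2/5

Solving yields:
  a_Q = 11/15
  a_R = 2/3

Starting state is R, so the absorption probability is a_R = 2/3.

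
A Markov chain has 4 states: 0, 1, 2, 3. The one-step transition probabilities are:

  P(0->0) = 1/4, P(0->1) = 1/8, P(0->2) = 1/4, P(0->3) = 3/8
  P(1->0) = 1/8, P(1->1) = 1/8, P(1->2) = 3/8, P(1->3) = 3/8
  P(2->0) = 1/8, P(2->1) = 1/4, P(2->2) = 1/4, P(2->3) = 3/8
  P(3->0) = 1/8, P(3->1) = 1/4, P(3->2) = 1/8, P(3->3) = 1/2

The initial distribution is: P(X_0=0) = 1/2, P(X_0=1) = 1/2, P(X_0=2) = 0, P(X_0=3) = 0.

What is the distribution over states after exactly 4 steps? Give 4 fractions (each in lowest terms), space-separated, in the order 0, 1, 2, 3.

Propagating the distribution step by step (d_{t+1} = d_t * P):
d_0 = (0=1/2, 1=1/2, 2=0, 3=0)
  d_1[0] = 1/2*1/4 + 1/2*1/8 + 0*1/8 + 0*1/8 = 3/16
  d_1[1] = 1/2*1/8 + 1/2*1/8 + 0*1/4 + 0*1/4 = 1/8
  d_1[2] = 1/2*1/4 + 1/2*3/8 + 0*1/4 + 0*1/8 = 5/16
  d_1[3] = 1/2*3/8 + 1/2*3/8 + 0*3/8 + 0*1/2 = 3/8
d_1 = (0=3/16, 1=1/8, 2=5/16, 3=3/8)
  d_2[0] = 3/16*1/4 + 1/8*1/8 + 5/16*1/8 + 3/8*1/8 = 19/128
  d_2[1] = 3/16*1/8 + 1/8*1/8 + 5/16*1/4 + 3/8*1/4 = 27/128
  d_2[2] = 3/16*1/4 + 1/8*3/8 + 5/16*1/4 + 3/8*1/8 = 7/32
  d_2[3] = 3/16*3/8 + 1/8*3/8 + 5/16*3/8 + 3/8*1/2 = 27/64
d_2 = (0=19/128, 1=27/128, 2=7/32, 3=27/64)
  d_3[0] = 19/128*1/4 + 27/128*1/8 + 7/32*1/8 + 27/64*1/8 = 147/1024
  d_3[1] = 19/128*1/8 + 27/128*1/8 + 7/32*1/4 + 27/64*1/4 = 105/512
  d_3[2] = 19/128*1/4 + 27/128*3/8 + 7/32*1/4 + 27/64*1/8 = 229/1024
  d_3[3] = 19/128*3/8 + 27/128*3/8 + 7/32*3/8 + 27/64*1/2 = 219/512
d_3 = (0=147/1024, 1=105/512, 2=229/1024, 3=219/512)
  d_4[0] = 147/1024*1/4 + 105/512*1/8 + 229/1024*1/8 + 219/512*1/8 = 1171/8192
  d_4[1] = 147/1024*1/8 + 105/512*1/8 + 229/1024*1/4 + 219/512*1/4 = 1691/8192
  d_4[2] = 147/1024*1/4 + 105/512*3/8 + 229/1024*1/4 + 219/512*1/8 = 455/2048
  d_4[3] = 147/1024*3/8 + 105/512*3/8 + 229/1024*3/8 + 219/512*1/2 = 1755/4096
d_4 = (0=1171/8192, 1=1691/8192, 2=455/2048, 3=1755/4096)

Answer: 1171/8192 1691/8192 455/2048 1755/4096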